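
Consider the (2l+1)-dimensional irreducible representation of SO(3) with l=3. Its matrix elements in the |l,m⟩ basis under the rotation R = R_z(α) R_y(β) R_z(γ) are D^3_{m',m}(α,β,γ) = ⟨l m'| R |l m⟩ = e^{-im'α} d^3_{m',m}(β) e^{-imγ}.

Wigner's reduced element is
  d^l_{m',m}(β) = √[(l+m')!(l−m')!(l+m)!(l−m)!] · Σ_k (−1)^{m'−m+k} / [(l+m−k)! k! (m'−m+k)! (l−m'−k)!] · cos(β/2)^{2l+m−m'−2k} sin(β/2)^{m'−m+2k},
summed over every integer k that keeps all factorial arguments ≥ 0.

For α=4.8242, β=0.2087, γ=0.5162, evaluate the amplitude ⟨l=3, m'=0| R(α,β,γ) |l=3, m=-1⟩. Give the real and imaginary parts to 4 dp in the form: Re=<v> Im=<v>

D^3_{0,-1}(4.8242,0.2087,0.5162) = e^{-i·0·4.8242}·d^3_{0,-1}(0.2087)·e^{-i·-1·0.5162}. Compute d first:
Half-angle: c=0.994560, s=0.104161. N=√(6·6·2·24)=41.569219
The bounds max(0,m−m')=0 and min(l+m,l−m')=2 give 3 terms
  k=0: (−1)^1·41.5692/(12)·0.9946^5·0.1042^1 = -0.351116
  k=1: (−1)^2·41.5692/(4)·0.9946^3·0.1042^3 = +0.011554
  k=2: (−1)^3·41.5692/(12)·0.9946^1·0.1042^5 = -0.000042
d^3_{0,-1}(0.2087) = -0.351116 +0.011554 -0.000042 = -0.339605
Attach z-rotation phases: D = e^{-i(0)(4.8242)}·(-0.339605)·e^{-i(-1)(0.5162)} = -0.295355-0.167622i

Re=-0.2954 Im=-0.1676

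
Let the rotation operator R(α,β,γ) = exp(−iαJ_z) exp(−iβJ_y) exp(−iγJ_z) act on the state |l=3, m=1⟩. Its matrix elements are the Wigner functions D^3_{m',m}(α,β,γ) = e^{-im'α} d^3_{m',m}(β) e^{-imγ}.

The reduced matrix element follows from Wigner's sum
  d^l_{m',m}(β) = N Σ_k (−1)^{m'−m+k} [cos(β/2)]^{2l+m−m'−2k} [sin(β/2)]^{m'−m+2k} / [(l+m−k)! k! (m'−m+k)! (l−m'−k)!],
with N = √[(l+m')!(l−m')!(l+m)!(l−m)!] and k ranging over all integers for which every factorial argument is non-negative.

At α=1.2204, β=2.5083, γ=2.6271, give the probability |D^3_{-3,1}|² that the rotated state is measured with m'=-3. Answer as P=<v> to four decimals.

First d^3_{-3,1}(β=2.5083), then the phase factors e^{-i(-3)α} and e^{-i(1)γ}:
Half-angle: c=0.311381, s=0.950285. N=√(1·720·24·2)=185.903201
Admissible k: 4..4 (factorial args all ≥0)
  k=4: (−1)^0·185.9032/(48)·0.3114^2·0.9503^4 = +0.306229
d^3_{-3,1}(2.5083) = +0.306229
|D^3_{-3,1}|² = |d^3_{-3,1}(β)|² = (+0.306229)² = 0.093776 (the z-rotation phases have unit modulus)

P=0.0938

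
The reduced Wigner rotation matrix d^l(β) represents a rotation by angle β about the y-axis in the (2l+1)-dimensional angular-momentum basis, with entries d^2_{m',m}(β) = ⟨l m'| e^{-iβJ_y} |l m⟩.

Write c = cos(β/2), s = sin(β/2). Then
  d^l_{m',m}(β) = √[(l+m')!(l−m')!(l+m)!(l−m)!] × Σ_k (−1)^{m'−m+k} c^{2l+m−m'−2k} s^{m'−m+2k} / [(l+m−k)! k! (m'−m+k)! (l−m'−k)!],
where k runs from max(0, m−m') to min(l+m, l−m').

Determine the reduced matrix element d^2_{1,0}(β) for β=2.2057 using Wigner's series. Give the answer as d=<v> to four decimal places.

d=0.5848

d^2_{1,0}(β=2.2057) via Wigner's sum:
c=cos(2.2057/2)=0.451054, s=sin(2.2057/2)=0.892496; N=√[6·1·2·2]=4.898979
k: max(0,(0)−(1))=0 … min(2+(0),2−(1))=1
  k=0: (−1)^1·4.8990/(2)·0.4511^3·0.8925^1 = -0.200617
  k=1: (−1)^2·4.8990/(2)·0.4511^1·0.8925^3 = +0.785460
d^2_{1,0}(2.2057) = -0.200617 +0.785460 = +0.584842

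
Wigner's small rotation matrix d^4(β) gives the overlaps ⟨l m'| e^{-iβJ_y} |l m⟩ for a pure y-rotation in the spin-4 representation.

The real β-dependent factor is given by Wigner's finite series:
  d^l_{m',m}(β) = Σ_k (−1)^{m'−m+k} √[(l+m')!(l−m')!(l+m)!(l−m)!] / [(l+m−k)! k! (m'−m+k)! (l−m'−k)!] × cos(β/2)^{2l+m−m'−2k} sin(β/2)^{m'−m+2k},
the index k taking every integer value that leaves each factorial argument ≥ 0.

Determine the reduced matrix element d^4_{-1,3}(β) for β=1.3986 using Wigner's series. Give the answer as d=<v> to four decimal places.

d^4_{-1,3}(β=1.3986) via Wigner's sum:
Half-angle: c=0.765293, s=0.643682. N=√(6·120·5040·1)=1904.940944
The bounds max(0,m−m')=4 and min(l+m,l−m')=5 give 2 terms
  k=4: (−1)^0·1904.9409/(144)·0.7653^4·0.6437^4 = +0.778961
  k=5: (−1)^1·1904.9409/(240)·0.7653^2·0.6437^6 = -0.330639
d^4_{-1,3}(1.3986) = +0.778961 -0.330639 = +0.448322

d=0.4483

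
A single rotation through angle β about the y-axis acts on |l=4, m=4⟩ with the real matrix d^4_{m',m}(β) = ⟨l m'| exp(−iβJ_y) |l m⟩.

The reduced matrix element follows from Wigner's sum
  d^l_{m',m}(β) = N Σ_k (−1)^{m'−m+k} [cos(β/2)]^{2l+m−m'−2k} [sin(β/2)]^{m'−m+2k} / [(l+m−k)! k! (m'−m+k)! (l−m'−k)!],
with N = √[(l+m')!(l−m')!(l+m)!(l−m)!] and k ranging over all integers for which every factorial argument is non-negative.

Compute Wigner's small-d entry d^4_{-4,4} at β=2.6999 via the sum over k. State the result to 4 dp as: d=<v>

d^4_{-4,4}(β=2.6999) via Wigner's sum:
Half-angle: c=0.219055, s=0.975712. N=√(1·40320·40320·1)=40320.000000
k∈{8} keeps every argument non-negative
  k=8: (−1)^0·40320.0000/(40320)·0.2191^0·0.9757^8 = +0.821438
d^4_{-4,4}(2.6999) = +0.821438

d=0.8214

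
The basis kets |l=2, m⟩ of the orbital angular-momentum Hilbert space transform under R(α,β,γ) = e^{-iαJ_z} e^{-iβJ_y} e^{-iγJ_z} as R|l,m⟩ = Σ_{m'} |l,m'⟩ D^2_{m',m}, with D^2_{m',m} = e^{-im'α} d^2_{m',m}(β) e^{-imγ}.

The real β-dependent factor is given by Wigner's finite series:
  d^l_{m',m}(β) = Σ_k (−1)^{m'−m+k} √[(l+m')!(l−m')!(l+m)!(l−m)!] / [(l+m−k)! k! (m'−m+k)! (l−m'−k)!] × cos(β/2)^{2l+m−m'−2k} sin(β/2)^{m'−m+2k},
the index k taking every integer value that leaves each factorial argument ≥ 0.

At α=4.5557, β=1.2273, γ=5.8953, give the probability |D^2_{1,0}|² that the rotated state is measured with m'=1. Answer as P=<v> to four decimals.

P=0.1508

D^2_{1,0}(4.5557,1.2273,5.8953) = e^{-i·1·4.5557}·d^2_{1,0}(1.2273)·e^{-i·0·5.8953}. Compute d first:
c=cos(1.2273/2)=0.817552, s=sin(1.2273/2)=0.575855; N=√[6·1·2·2]=4.898979
Admissible k: 0..1 (factorial args all ≥0)
  k=0: (−1)^1·4.8990/(2)·0.8176^3·0.5759^1 = -0.770787
  k=1: (−1)^2·4.8990/(2)·0.8176^1·0.5759^3 = +0.382412
d^2_{1,0}(1.2273) = -0.770787 +0.382412 = -0.388376
|D^2_{1,0}|² = |d^2_{1,0}(β)|² = (-0.388376)² = 0.150836 (the z-rotation phases have unit modulus)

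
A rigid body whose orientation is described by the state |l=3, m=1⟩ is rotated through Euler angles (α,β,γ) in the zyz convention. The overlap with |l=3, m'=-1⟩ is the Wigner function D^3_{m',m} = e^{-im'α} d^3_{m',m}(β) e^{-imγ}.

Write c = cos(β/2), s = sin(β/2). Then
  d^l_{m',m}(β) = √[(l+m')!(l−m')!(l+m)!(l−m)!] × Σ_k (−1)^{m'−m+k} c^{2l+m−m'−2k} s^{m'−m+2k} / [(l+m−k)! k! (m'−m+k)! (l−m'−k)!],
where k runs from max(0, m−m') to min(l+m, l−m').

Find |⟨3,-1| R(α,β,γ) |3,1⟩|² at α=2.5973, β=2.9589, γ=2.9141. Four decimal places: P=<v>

P=0.8284

First d^3_{-1,1}(β=2.9589), then the phase factors e^{-i(-1)α} and e^{-i(1)γ}:
c=cos(2.9589/2)=0.091219, s=sin(2.9589/2)=0.995831; N=√[2·24·24·2]=48.000000
k: max(0,(1)−(-1))=2 … min(3+(1),3−(-1))=4
  k=2: (−1)^0·48.0000/(8)·0.0912^4·0.9958^2 = +0.000412
  k=3: (−1)^1·48.0000/(6)·0.0912^2·0.9958^4 = -0.065465
  k=4: (−1)^2·48.0000/(48)·0.0912^0·0.9958^6 = +0.975244
d^3_{-1,1}(2.9589) = +0.000412 -0.065465 +0.975244 = +0.910192
|D^3_{-1,1}|² = |d^3_{-1,1}(β)|² = (+0.910192)² = 0.828449 (the z-rotation phases have unit modulus)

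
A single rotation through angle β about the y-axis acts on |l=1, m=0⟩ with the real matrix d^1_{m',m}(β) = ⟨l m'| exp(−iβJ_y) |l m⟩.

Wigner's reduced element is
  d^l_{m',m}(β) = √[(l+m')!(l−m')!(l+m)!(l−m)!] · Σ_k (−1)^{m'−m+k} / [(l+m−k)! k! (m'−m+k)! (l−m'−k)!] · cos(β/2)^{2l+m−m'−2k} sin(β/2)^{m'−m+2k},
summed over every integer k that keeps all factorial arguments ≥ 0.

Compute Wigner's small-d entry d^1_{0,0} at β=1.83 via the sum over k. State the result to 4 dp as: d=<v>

d=-0.2563

d^1_{0,0}(β=1.83) via Wigner's sum:
With c≡cos(β/2)=0.609791 and s≡sin(β/2)=0.792563, N=[1·1·1·1]^{1/2}=1.000000
Admissible k: 0..1 (factorial args all ≥0)
  k=0: (−1)^0·1.0000/(1)·0.6098^2·0.7926^0 = +0.371845
  k=1: (−1)^1·1.0000/(1)·0.6098^0·0.7926^2 = -0.628155
d^1_{0,0}(1.83) = +0.371845 -0.628155 = -0.256311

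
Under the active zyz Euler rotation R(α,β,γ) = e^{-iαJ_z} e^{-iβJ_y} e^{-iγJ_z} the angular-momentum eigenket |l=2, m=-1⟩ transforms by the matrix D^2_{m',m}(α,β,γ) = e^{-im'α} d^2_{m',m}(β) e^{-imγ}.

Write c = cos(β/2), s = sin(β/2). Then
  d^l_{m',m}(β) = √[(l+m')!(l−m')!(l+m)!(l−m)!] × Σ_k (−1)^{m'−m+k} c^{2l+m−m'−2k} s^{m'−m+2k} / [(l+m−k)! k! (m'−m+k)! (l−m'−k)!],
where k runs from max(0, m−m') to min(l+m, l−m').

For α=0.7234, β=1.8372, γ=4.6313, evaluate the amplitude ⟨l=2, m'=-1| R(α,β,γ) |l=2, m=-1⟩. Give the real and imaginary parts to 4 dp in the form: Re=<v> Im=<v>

Re=-0.3369 Im=0.4503

First d^2_{-1,-1}(β=1.8372), then the phase factors e^{-i(-1)α} and e^{-i(-1)γ}:
With c≡cos(β/2)=0.606933 and s≡sin(β/2)=0.794753, N=[1·6·1·6]^{1/2}=6.000000
Admissible k: 0..1 (factorial args all ≥0)
  k=0: (−1)^0·6.0000/(6)·0.6069^4·0.7948^0 = +0.135695
  k=1: (−1)^1·6.0000/(2)·0.6069^2·0.7948^2 = -0.698019
d^2_{-1,-1}(1.8372) = +0.135695 -0.698019 = -0.562324
D = (+0.749559+0.661937i)·(-0.562324)·(-0.081000-0.996714i) = -0.336859+0.450260i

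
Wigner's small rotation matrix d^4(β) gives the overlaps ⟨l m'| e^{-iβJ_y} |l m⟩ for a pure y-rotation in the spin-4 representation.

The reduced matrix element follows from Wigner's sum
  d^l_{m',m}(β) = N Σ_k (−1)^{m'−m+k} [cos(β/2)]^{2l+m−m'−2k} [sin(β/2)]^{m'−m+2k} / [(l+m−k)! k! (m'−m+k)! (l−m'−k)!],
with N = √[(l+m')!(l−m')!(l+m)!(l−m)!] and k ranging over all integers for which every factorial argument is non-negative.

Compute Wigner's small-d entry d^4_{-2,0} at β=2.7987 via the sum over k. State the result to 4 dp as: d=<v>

d=0.2327

d^4_{-2,0}(β=2.7987) via Wigner's sum:
Half-angle: c=0.170608, s=0.985339. N=√(2·720·24·24)=910.735966
The bounds max(0,m−m')=2 and min(l+m,l−m')=4 give 3 terms
  k=2: (−1)^0·910.7360/(96)·0.1706^6·0.9853^2 = +0.000227
  k=3: (−1)^1·910.7360/(36)·0.1706^4·0.9853^4 = -0.020204
  k=4: (−1)^2·910.7360/(96)·0.1706^2·0.9853^6 = +0.252716
d^4_{-2,0}(2.7987) = +0.000227 -0.020204 +0.252716 = +0.232739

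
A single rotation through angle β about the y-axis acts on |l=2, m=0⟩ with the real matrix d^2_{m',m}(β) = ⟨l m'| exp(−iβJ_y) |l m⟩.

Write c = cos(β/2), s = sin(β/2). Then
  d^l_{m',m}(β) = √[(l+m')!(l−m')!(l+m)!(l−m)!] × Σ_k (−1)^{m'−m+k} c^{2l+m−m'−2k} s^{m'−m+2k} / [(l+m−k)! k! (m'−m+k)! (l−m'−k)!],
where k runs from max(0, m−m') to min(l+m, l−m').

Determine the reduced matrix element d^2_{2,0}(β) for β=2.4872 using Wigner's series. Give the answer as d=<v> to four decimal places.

d=0.2269

d^2_{2,0}(β=2.4872) via Wigner's sum:
Half-angle: c=0.321389, s=0.946947. N=√(24·1·2·2)=9.797959
The bounds max(0,m−m')=0 and min(l+m,l−m')=0 give 1 term
  k=0: (−1)^2·9.7980/(4)·0.3214^2·0.9469^2 = +0.226877
d^2_{2,0}(2.4872) = +0.226877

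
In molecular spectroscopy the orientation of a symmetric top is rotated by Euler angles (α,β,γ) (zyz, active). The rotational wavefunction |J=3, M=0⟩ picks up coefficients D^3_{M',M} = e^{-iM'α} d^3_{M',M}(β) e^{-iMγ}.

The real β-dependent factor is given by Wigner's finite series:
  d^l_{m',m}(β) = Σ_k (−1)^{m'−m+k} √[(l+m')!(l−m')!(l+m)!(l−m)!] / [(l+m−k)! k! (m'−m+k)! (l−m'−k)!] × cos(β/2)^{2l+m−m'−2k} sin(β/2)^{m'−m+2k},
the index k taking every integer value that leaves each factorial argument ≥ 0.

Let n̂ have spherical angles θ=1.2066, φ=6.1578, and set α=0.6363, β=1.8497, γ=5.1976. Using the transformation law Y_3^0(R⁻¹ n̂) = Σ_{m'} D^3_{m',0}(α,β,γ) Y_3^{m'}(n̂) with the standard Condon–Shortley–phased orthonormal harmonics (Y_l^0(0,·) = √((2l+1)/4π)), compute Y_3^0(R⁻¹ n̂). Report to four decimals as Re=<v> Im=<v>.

Need the full column D^3_{m',0} for m'=−3..3 at α=0.6363, β=1.8497, γ=5.1976.
cos(β/2)=0.601954, sin(β/2)=0.798530
d^3_{-3,0}: single k=3 term ⇒ +0.496684;  D = -0.164749+0.468564i
d^3_{-2,0}: k∈[2..3] ⇒ +0.458562 -0.806963 = -0.348401;  D = -0.102359-0.333026i
d^3_{-1,0}: k∈[1..3] ⇒ +0.218625 -1.154189 +0.677036 = -0.258528;  D = -0.207934-0.153624i
d^3_{0,0}: k∈[0..3] ⇒ +0.047575 -0.753494 +1.325976 -0.259268 = +0.360789;  D = +0.360789+0.000000i
d^3_{1,0}: k∈[0..2] ⇒ -0.218625 +1.154189 -0.677036 = +0.258528;  D = +0.207934-0.153624i
d^3_{2,0}: k∈[0..1] ⇒ +0.458562 -0.806963 = -0.348401;  D = -0.102359+0.333026i
d^3_{3,0}: single k=0 term ⇒ -0.496684;  D = +0.164749+0.468564i
Y_3^{m'}(θ=1.2066,φ=6.1578) and Σ D·Y over m':
  (-0.1647+0.4686i)·(+0.3166+0.1250i)  (-0.1024-0.3330i)·(+0.3079+0.0789i)  (-0.2079-0.1536i)·(-0.1095-0.0138i)  (+0.3608+0.0000i)·(-0.3144+0.0000i)  (+0.2079-0.1536i)·(+0.1095-0.0138i)  (-0.1024+0.3330i)·(+0.3079-0.0789i)  (+0.1647+0.4686i)·(-0.3166+0.1250i)
Y_3^0(R⁻¹ n̂) = -0.304136+0.000000i

Re=-0.3041 Im=0.0000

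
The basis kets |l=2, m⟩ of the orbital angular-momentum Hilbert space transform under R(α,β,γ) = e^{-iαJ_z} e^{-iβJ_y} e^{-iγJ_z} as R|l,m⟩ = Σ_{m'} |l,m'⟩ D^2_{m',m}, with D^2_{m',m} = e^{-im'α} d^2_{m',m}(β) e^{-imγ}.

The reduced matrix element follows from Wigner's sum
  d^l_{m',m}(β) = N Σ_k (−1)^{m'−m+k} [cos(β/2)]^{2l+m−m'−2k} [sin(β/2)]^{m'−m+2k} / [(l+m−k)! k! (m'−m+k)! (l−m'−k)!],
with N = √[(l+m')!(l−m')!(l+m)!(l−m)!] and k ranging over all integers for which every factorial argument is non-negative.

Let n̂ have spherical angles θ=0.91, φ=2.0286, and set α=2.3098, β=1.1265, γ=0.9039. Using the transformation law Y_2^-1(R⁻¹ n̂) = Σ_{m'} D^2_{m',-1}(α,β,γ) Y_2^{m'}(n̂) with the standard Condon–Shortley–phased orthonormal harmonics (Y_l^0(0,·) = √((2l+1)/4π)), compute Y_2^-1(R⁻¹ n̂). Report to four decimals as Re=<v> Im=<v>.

Need the full column D^2_{m',-1} for m'=−2..2 at α=2.3098, β=1.1265, γ=0.9039.
cos(β/2)=0.845524, sin(β/2)=0.533937
d^2_{-2,-1}: single k=1 term ⇒ +0.645503;  D = +0.468024-0.444554i
d^2_{-1,-1}: k∈[0..1] ⇒ +0.511098 -0.611439 = -0.100341;  D = +0.100080+0.007229i
d^2_{0,-1}: k∈[0..1] ⇒ -0.790576 +0.315262 = -0.475314;  D = -0.294006-0.373476i
d^2_{1,-1}: k∈[0..1] ⇒ +0.611439 -0.081276 = +0.530164;  D = +0.087026-0.522972i
d^2_{2,-1}: single k=0 term ⇒ -0.257410;  D = +0.216142-0.139796i
Y_2^{m'}(θ=0.91,φ=2.0286) and Σ D·Y over m':
  (+0.4680-0.4446i)·(-0.1467+0.1909i)  (+0.1001+0.0072i)·(-0.1655-0.3358i)  (-0.2940-0.3735i)·(+0.0410+0.0000i)  (+0.0870-0.5230i)·(+0.1655-0.3358i)  (+0.2161-0.1398i)·(-0.1467-0.1909i)
Y_2^-1(R⁻¹ n̂) = -0.229590-0.032056i

Re=-0.2296 Im=-0.0321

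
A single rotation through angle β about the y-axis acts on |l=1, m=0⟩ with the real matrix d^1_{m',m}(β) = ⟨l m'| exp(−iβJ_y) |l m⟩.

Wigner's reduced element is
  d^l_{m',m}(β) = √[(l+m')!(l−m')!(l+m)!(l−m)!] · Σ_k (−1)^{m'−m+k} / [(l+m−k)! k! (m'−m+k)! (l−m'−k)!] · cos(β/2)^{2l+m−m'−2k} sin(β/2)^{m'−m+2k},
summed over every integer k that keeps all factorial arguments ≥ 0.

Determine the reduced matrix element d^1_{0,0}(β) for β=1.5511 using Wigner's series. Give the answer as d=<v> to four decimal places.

d=0.0197

d^1_{0,0}(β=1.5511) via Wigner's sum:
With c≡cos(β/2)=0.714036 and s≡sin(β/2)=0.700109, N=[1·1·1·1]^{1/2}=1.000000
k∈{0,1} keeps every argument non-negative
  k=0: (−1)^0·1.0000/(1)·0.7140^2·0.7001^0 = +0.509848
  k=1: (−1)^1·1.0000/(1)·0.7140^0·0.7001^2 = -0.490152
d^1_{0,0}(1.5511) = +0.509848 -0.490152 = +0.019695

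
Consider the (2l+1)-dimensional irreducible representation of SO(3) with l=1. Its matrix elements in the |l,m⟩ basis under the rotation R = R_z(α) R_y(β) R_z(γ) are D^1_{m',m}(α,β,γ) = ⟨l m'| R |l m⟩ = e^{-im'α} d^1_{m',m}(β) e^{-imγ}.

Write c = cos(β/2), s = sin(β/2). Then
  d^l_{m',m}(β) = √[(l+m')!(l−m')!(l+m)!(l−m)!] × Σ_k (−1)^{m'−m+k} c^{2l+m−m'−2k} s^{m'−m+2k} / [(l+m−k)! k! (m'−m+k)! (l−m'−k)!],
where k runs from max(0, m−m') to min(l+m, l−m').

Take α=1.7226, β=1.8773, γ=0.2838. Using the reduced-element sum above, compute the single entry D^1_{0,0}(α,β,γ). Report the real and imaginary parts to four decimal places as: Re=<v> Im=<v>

Split into d^1_{0,0}(β=1.8773) × two z-phases.
c=cos(1.8773/2)=0.590878, s=sin(1.8773/2)=0.806761; N=√[1·1·1·1]=1.000000
k∈{0,1} keeps every argument non-negative
  k=0: (−1)^0·1.0000/(1)·0.5909^2·0.8068^0 = +0.349136
  k=1: (−1)^1·1.0000/(1)·0.5909^0·0.8068^2 = -0.650864
d^1_{0,0}(1.8773) = +0.349136 -0.650864 = -0.301727
Phases: e^{-i·(0)·1.7226}=+1.000000+0.000000i, e^{-i·(0)·0.2838}=+1.000000+0.000000i ⇒ D=-0.301727+0.000000i

Re=-0.3017 Im=0.0000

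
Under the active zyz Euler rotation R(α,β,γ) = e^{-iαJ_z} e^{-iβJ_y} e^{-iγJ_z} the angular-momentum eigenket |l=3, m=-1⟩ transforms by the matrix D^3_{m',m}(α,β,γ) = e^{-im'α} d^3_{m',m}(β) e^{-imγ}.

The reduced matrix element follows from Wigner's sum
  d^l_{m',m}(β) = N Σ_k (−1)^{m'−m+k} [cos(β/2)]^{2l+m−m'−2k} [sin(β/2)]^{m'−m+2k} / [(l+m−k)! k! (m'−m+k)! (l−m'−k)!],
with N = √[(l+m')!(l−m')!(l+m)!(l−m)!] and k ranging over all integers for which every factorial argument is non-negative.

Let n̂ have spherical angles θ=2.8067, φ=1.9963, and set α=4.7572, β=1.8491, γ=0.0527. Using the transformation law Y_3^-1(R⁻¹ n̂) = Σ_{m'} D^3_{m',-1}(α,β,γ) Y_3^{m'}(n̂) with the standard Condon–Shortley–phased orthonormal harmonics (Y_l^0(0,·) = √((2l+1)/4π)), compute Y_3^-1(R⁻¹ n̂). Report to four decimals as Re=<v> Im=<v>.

Re=-0.3162 Im=-0.0560

Need the full column D^3_{m',-1} for m'=−3..3 at α=4.7572, β=1.8491, γ=0.0527.
cos(β/2)=0.602194, sin(β/2)=0.798350
d^3_{-3,-1}: single k=2 term ⇒ +0.324622;  D = -0.060394+0.318954i
d^3_{-2,-1}: k∈[1..2] ⇒ +0.199929 -0.702779 = -0.502850;  D = +0.497766+0.071325i
d^3_{-1,-1}: k∈[0..2] ⇒ +0.047689 -0.670536 +0.883887 = +0.261041;  D = +0.025414-0.259801i
d^3_{0,-1}: k∈[0..2] ⇒ -0.219011 +1.154784 -0.676540 = +0.259233;  D = +0.258873+0.013655i
d^3_{1,-1}: k∈[0..2] ⇒ +0.502902 -1.178517 +0.258916 = -0.416698;  D = +0.003287-0.416685i
d^3_{2,-1}: k∈[0..1] ⇒ -0.702779 +0.617593 = -0.085186;  D = +0.085128-0.003145i
d^3_{3,-1}: single k=0 term ⇒ +0.570547;  D = -0.046581-0.568642i
Y_3^{m'}(θ=2.8067,φ=1.9963) and Σ D·Y over m':
  (-0.0604+0.3190i)·(+0.0142+0.0043i)  (+0.4978+0.0713i)·(+0.0687-0.0784i)  (+0.0254-0.2598i)·(-0.1517-0.3347i)  (+0.2589+0.0137i)·(-0.5145+0.0000i)  (+0.0033-0.4167i)·(+0.1517-0.3347i)  (+0.0851-0.0031i)·(+0.0687+0.0784i)  (-0.0466-0.5686i)·(-0.0142+0.0043i)
Y_3^-1(R⁻¹ n̂) = -0.316219-0.055975i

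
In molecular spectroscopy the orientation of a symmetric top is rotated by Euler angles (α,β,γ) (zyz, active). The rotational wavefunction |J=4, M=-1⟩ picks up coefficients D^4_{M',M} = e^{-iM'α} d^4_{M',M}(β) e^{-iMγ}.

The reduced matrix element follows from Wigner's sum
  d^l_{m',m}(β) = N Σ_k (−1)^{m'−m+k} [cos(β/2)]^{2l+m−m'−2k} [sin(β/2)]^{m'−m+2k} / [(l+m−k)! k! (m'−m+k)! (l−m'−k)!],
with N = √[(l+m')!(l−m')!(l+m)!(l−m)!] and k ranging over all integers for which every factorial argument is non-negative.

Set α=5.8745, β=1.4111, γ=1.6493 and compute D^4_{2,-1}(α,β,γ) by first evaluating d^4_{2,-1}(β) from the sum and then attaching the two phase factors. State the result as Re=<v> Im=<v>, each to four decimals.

Re=0.0535 Im=-0.0428

Split into d^4_{2,-1}(β=1.4111) × two z-phases.
With c≡cos(β/2)=0.761255 and s≡sin(β/2)=0.648453, N=[720·2·6·120]^{1/2}=1018.233765
Admissible k: 0..2 (factorial args all ≥0)
  k=0: (−1)^3·1018.2338/(72)·0.7613^5·0.6485^3 = -0.985827
  k=1: (−1)^4·1018.2338/(48)·0.7613^3·0.6485^5 = +1.072971
  k=2: (−1)^5·1018.2338/(240)·0.7613^1·0.6485^7 = -0.155709
d^4_{2,-1}(1.4111) = -0.985827 +1.072971 -0.155709 = -0.068565
Attach z-rotation phases: D = e^{-i(2)(5.8745)}·(-0.068565)·e^{-i(-1)(1.6493)} = +0.053532-0.042842i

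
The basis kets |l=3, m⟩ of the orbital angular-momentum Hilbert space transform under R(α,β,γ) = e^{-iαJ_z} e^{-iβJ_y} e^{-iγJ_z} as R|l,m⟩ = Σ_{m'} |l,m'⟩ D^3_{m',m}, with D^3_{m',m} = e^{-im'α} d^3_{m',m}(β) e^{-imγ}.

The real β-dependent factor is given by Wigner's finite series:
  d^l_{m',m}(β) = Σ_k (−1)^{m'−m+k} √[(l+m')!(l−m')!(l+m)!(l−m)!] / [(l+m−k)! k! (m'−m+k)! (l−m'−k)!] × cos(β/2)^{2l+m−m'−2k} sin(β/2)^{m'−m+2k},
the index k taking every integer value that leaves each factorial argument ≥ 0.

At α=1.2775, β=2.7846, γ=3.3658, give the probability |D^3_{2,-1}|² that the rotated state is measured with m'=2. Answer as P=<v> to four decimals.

P=0.2348

Split into d^3_{2,-1}(β=2.7846) × two z-phases.
c=cos(2.7846/2)=0.177550, s=sin(2.7846/2)=0.984112; N=√[120·1·2·24]=75.894664
The bounds max(0,m−m')=0 and min(l+m,l−m')=1 give 2 terms
  k=0: (−1)^3·75.8947/(12)·0.1775^3·0.9841^3 = -0.033738
  k=1: (−1)^4·75.8947/(24)·0.1775^1·0.9841^5 = +0.518254
d^3_{2,-1}(2.7846) = -0.033738 +0.518254 = +0.484516
|D^3_{2,-1}|² = |d^3_{2,-1}(β)|² = (+0.484516)² = 0.234755 (the z-rotation phases have unit modulus)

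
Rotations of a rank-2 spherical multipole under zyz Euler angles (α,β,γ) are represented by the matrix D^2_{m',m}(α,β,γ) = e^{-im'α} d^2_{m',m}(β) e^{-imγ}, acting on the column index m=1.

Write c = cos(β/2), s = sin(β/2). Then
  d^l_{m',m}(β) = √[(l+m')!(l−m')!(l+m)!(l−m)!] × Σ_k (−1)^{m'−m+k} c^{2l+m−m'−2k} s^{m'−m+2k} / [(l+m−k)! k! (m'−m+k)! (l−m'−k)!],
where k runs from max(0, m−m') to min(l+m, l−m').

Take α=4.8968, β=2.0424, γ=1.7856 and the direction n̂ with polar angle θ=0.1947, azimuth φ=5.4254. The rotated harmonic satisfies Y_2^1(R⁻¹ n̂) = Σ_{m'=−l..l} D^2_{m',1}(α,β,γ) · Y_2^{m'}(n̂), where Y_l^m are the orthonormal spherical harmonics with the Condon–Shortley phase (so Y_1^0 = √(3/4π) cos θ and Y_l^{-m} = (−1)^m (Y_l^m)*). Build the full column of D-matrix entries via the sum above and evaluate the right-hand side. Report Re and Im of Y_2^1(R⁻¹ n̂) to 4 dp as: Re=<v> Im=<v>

Re=0.0683 Im=0.2081

Need the full column D^2_{m',1} for m'=−2..2 at α=4.8968, β=2.0424, γ=1.7856.
cos(β/2)=0.522343, sin(β/2)=0.852735
d^2_{-2,1}: single k=3 term ⇒ +0.647782;  D = -0.099376+0.640114i
d^2_{-1,1}: k∈[2..3] ⇒ +0.595198 -0.528758 = +0.066440;  D = -0.066409+0.002019i
d^2_{0,1}: k∈[1..2] ⇒ +0.297685 -0.793367 = -0.495682;  D = +0.105657+0.484291i
d^2_{1,1}: k∈[0..1] ⇒ +0.074443 -0.595198 = -0.520755;  D = -0.479806+0.202415i
d^2_{2,1}: single k=0 term ⇒ -0.243059;  D = -0.133938-0.202826i
Y_2^{m'}(θ=0.1947,φ=5.4254) and Σ D·Y over m':
  (-0.0994+0.6401i)·(-0.0021+0.0143i)  (-0.0664+0.0020i)·(+0.0959+0.1109i)  (+0.1057+0.4843i)·(+0.5954+0.0000i)  (-0.4798+0.2024i)·(-0.0959+0.1109i)  (-0.1339-0.2028i)·(-0.0021-0.0143i)
Y_2^1(R⁻¹ n̂) = +0.068309+0.208104i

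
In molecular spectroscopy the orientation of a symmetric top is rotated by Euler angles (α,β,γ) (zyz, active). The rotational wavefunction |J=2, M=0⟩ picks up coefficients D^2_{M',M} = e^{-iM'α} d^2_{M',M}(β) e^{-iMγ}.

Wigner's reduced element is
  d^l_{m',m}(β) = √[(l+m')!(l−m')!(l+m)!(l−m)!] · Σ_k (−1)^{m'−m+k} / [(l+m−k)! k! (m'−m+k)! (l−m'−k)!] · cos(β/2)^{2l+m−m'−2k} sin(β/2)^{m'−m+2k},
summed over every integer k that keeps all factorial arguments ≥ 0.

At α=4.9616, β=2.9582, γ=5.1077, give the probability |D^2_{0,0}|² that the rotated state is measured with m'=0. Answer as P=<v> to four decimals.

Split into d^2_{0,0}(β=2.9582) × two z-phases.
Half-angle: c=0.091568, s=0.995799. N=√(2·2·2·2)=4.000000
Admissible k: 0..2 (factorial args all ≥0)
  k=0: (−1)^0·4.0000/(4)·0.0916^4·0.9958^0 = +0.000070
  k=1: (−1)^1·4.0000/(1)·0.0916^2·0.9958^2 = -0.033257
  k=2: (−1)^2·4.0000/(4)·0.0916^0·0.9958^4 = +0.983301
d^2_{0,0}(2.9582) = +0.000070 -0.033257 +0.983301 = +0.950114
|D^2_{0,0}|² = |d^2_{0,0}(β)|² = (+0.950114)² = 0.902716 (the z-rotation phases have unit modulus)

P=0.9027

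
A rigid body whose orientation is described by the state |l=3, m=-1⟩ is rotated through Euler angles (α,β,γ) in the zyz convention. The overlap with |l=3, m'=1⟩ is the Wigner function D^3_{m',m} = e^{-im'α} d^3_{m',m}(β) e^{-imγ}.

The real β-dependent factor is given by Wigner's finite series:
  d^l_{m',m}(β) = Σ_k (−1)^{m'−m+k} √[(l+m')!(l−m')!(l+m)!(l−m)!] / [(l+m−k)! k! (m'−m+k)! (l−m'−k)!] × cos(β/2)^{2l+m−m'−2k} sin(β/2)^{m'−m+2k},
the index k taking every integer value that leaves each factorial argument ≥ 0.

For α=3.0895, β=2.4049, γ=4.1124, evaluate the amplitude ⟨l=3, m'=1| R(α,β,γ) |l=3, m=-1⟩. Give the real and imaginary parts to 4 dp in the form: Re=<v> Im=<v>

Split into d^3_{1,-1}(β=2.4049) × two z-phases.
With c≡cos(β/2)=0.360073 and s≡sin(β/2)=0.932924, N=[24·2·2·24]^{1/2}=48.000000
k: max(0,(-1)−(1))=0 … min(3+(-1),3−(1))=2
  k=0: (−1)^2·48.0000/(8)·0.3601^4·0.9329^2 = +0.087782
  k=1: (−1)^3·48.0000/(6)·0.3601^2·0.9329^4 = -0.785700
  k=2: (−1)^4·48.0000/(48)·0.3601^0·0.9329^6 = +0.659292
d^3_{1,-1}(2.4049) = +0.087782 -0.785700 +0.659292 = -0.038626
Attach z-rotation phases: D = e^{-i(1)(3.0895)}·(-0.038626)·e^{-i(-1)(4.1124)} = -0.020120-0.032972i

Re=-0.0201 Im=-0.0330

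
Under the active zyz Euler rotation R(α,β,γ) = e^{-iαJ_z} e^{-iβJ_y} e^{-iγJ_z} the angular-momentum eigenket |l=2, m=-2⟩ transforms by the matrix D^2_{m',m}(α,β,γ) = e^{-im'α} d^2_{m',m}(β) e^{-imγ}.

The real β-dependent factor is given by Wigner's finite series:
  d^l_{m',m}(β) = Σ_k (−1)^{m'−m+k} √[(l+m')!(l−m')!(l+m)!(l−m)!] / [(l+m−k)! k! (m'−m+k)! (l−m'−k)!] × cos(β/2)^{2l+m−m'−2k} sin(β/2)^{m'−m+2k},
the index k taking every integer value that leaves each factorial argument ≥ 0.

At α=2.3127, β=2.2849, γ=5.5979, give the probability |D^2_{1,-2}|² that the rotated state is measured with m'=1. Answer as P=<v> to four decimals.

P=0.3910

D^2_{1,-2}(2.3127,2.2849,5.5979) = e^{-i·1·2.3127}·d^2_{1,-2}(2.2849)·e^{-i·-2·5.5979}. Compute d first:
With c≡cos(β/2)=0.415367 and s≡sin(β/2)=0.909654, N=[6·1·1·24]^{1/2}=12.000000
The bounds max(0,m−m')=0 and min(l+m,l−m')=0 give 1 term
  k=0: (−1)^3·12.0000/(6)·0.4154^1·0.9097^3 = -0.625303
d^2_{1,-2}(2.2849) = -0.625303
|D^2_{1,-2}|² = |d^2_{1,-2}(β)|² = (-0.625303)² = 0.391004 (the z-rotation phases have unit modulus)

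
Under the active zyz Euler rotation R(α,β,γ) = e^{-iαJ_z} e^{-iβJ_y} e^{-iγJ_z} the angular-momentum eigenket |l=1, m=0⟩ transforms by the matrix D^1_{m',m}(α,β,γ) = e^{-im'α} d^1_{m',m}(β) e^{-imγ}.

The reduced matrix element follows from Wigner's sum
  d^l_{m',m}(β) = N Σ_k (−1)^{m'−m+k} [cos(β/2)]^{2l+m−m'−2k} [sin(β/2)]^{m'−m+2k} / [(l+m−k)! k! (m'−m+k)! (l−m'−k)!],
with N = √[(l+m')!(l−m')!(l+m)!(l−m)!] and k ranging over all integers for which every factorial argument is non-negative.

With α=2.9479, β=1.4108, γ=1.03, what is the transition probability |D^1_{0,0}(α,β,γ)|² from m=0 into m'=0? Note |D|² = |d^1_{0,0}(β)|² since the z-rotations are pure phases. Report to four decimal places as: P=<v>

D^1_{0,0}(2.9479,1.4108,1.03) = e^{-i·0·2.9479}·d^1_{0,0}(1.4108)·e^{-i·0·1.03}. Compute d first:
With c≡cos(β/2)=0.761352 and s≡sin(β/2)=0.648338, N=[1·1·1·1]^{1/2}=1.000000
The bounds max(0,m−m')=0 and min(l+m,l−m')=1 give 2 terms
  k=0: (−1)^0·1.0000/(1)·0.7614^2·0.6483^0 = +0.579657
  k=1: (−1)^1·1.0000/(1)·0.7614^0·0.6483^2 = -0.420343
d^1_{0,0}(1.4108) = +0.579657 -0.420343 = +0.159315
|D^1_{0,0}|² = |d^1_{0,0}(β)|² = (+0.159315)² = 0.025381 (the z-rotation phases have unit modulus)

P=0.0254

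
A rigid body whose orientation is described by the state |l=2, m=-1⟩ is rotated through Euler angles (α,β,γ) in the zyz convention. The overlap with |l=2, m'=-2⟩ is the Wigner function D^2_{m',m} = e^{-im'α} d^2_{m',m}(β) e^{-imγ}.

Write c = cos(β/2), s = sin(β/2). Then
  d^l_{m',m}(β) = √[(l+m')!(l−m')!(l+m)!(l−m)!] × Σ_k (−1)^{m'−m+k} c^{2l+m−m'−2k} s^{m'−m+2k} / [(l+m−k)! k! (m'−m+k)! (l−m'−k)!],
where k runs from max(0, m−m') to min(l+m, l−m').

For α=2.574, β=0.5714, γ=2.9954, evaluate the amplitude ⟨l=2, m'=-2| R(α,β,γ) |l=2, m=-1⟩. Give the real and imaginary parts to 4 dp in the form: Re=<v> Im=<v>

Re=-0.1421 Im=0.4771

D^2_{-2,-1}(2.574,0.5714,2.9954) = e^{-i·-2·2.574}·d^2_{-2,-1}(0.5714)·e^{-i·-1·2.9954}. Compute d first:
c=cos(0.5714/2)=0.959465, s=sin(0.5714/2)=0.281829; N=√[1·24·1·6]=12.000000
k: max(0,(-1)−(-2))=1 … min(2+(-1),2−(-2))=1
  k=1: (−1)^0·12.0000/(6)·0.9595^3·0.2818^1 = +0.497855
d^2_{-2,-1}(0.5714) = +0.497855
Attach z-rotation phases: D = e^{-i(-2)(2.574)}·(+0.497855)·e^{-i(-1)(2.9954)} = -0.142085+0.477149i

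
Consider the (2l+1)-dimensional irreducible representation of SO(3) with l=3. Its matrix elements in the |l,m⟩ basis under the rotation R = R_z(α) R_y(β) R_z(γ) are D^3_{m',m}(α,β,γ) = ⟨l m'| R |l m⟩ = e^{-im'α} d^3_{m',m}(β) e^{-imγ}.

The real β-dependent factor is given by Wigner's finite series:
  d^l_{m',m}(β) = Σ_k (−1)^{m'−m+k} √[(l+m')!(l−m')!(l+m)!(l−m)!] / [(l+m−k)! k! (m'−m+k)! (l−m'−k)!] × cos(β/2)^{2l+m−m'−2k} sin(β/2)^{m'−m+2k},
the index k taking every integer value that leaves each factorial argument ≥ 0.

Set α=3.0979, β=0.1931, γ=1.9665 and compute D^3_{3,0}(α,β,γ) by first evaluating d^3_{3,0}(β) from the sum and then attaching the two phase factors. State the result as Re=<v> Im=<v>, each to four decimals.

Re=0.0039 Im=0.0005

Split into d^3_{3,0}(β=0.1931) × two z-phases.
c=cos(0.1931/2)=0.995343, s=sin(0.1931/2)=0.096400; N=√[720·1·6·6]=160.996894
k∈{0} keeps every argument non-negative
  k=0: (−1)^3·160.9969/(36)·0.9953^3·0.0964^3 = -0.003951
d^3_{3,0}(0.1931) = -0.003951
Attach z-rotation phases: D = e^{-i(3)(3.0979)}·(-0.003951)·e^{-i(0)(1.9665)} = +0.003917+0.000516i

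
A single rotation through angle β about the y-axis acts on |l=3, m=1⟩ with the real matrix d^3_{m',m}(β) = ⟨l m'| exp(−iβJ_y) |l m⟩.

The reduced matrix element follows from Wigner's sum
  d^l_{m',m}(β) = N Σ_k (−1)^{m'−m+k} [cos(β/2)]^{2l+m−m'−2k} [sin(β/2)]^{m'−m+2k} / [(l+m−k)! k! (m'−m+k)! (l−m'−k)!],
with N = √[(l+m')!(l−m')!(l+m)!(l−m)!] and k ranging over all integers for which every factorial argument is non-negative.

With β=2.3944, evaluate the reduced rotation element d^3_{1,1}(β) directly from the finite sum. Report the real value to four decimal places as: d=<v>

d=0.4798

d^3_{1,1}(β=2.3944) via Wigner's sum:
c=cos(2.3944/2)=0.364966, s=sin(2.3944/2)=0.931021; N=√[24·2·24·2]=48.000000
k: max(0,(1)−(1))=0 … min(3+(1),3−(1))=2
  k=0: (−1)^0·48.0000/(48)·0.3650^6·0.9310^0 = +0.002363
  k=1: (−1)^1·48.0000/(6)·0.3650^4·0.9310^2 = -0.123032
  k=2: (−1)^2·48.0000/(8)·0.3650^2·0.9310^4 = +0.600473
d^3_{1,1}(2.3944) = +0.002363 -0.123032 +0.600473 = +0.479805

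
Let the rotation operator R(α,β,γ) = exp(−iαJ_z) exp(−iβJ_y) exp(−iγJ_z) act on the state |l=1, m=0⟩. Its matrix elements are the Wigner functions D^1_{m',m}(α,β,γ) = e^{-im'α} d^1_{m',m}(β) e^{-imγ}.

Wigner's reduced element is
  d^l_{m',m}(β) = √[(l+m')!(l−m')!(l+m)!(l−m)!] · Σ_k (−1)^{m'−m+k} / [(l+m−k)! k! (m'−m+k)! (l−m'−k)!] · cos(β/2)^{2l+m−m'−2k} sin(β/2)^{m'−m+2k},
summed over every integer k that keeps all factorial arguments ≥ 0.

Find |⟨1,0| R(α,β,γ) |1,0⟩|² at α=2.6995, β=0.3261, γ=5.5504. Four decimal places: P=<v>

First d^1_{0,0}(β=0.3261), then the phase factors e^{-i(0)α} and e^{-i(0)γ}:
Half-angle: c=0.986737, s=0.162329. N=√(1·1·1·1)=1.000000
k: max(0,(0)−(0))=0 … min(1+(0),1−(0))=1
  k=0: (−1)^0·1.0000/(1)·0.9867^2·0.1623^0 = +0.973649
  k=1: (−1)^1·1.0000/(1)·0.9867^0·0.1623^2 = -0.026351
d^1_{0,0}(0.3261) = +0.973649 -0.026351 = +0.947299
|D^1_{0,0}|² = |d^1_{0,0}(β)|² = (+0.947299)² = 0.897375 (the z-rotation phases have unit modulus)

P=0.8974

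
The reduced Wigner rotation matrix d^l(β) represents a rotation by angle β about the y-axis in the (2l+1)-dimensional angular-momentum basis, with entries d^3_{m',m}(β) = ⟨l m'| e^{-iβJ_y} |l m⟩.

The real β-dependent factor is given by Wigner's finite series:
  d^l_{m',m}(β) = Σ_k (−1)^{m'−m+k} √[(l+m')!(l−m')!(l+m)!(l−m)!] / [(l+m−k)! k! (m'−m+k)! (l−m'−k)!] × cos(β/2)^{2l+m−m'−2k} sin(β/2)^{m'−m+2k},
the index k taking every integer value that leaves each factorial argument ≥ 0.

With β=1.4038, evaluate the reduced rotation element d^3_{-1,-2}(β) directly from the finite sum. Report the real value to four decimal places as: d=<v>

d^3_{-1,-2}(β=1.4038) via Wigner's sum:
Half-angle: c=0.763617, s=0.645670. N=√(2·24·1·120)=75.894664
k∈{0,1} keeps every argument non-negative
  k=0: (−1)^1·75.8947/(24)·0.7636^5·0.6457^1 = -0.530137
  k=1: (−1)^2·75.8947/(12)·0.7636^3·0.6457^3 = +0.758032
d^3_{-1,-2}(1.4038) = -0.530137 +0.758032 = +0.227896

d=0.2279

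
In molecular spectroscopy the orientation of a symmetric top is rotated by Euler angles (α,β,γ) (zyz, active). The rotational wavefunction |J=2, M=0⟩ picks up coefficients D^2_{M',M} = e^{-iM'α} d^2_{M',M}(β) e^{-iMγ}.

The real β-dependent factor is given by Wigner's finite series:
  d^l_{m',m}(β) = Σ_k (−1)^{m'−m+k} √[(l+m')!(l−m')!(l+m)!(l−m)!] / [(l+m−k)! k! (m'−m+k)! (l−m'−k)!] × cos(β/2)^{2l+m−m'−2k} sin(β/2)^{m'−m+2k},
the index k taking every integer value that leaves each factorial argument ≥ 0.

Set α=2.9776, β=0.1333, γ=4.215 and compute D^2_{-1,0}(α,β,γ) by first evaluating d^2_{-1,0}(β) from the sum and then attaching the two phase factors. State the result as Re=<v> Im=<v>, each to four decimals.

First d^2_{-1,0}(β=0.1333), then the phase factors e^{-i(-1)α} and e^{-i(0)γ}:
With c≡cos(β/2)=0.997780 and s≡sin(β/2)=0.066601, N=[1·6·2·2]^{1/2}=4.898979
Admissible k: 1..2 (factorial args all ≥0)
  k=1: (−1)^0·4.8990/(2)·0.9978^3·0.0666^1 = +0.162053
  k=2: (−1)^1·4.8990/(2)·0.9978^1·0.0666^3 = -0.000722
d^2_{-1,0}(0.1333) = +0.162053 -0.000722 = +0.161331
Phases: e^{-i·(-1)·2.9776}=-0.986583+0.163259i, e^{-i·(0)·4.215}=+1.000000+0.000000i ⇒ D=-0.159167+0.026339i

Re=-0.1592 Im=0.0263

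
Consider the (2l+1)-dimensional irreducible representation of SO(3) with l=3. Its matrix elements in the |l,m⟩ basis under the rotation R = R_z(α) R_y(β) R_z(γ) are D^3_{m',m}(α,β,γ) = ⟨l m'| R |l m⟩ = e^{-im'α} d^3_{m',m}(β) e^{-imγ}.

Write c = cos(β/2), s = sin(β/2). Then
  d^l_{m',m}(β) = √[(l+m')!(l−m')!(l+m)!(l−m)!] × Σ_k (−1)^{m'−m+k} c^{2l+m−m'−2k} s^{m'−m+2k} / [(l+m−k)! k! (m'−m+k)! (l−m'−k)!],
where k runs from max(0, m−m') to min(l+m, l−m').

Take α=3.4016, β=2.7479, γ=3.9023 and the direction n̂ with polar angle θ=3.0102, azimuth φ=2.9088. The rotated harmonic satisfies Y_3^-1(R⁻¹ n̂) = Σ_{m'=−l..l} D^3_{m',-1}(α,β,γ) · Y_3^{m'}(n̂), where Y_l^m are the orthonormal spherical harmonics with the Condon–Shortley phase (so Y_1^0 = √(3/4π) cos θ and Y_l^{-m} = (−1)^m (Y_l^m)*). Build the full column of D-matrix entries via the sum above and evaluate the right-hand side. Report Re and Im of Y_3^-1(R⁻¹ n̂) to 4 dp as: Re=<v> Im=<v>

Need the full column D^3_{m',-1} for m'=−3..3 at α=3.4016, β=2.7479, γ=3.9023.
cos(β/2)=0.195578, sin(β/2)=0.980688
d^3_{-3,-1}: single k=2 term ⇒ +0.005450;  D = +0.000164+0.005447i
d^3_{-2,-1}: k∈[1..2] ⇒ +0.000887 -0.044625 = -0.043738;  D = +0.012510+0.041911i
d^3_{-1,-1}: k∈[0..2] ⇒ +0.000056 -0.011257 +0.212282 = +0.201081;  D = +0.105116+0.171418i
d^3_{0,-1}: k∈[0..2] ⇒ -0.000972 +0.073327 -0.614560 = -0.542206;  D = +0.392746+0.373815i
d^3_{1,-1}: k∈[0..2] ⇒ +0.008443 -0.283043 +0.889582 = +0.614982;  D = +0.539491+0.295216i
d^3_{2,-1}: k∈[0..1] ⇒ -0.044625 +0.561014 = +0.516389;  D = -0.501503-0.123094i
d^3_{3,-1}: single k=0 term ⇒ +0.137027;  D = +0.137002-0.002646i
Y_3^{m'}(θ=3.0102,φ=2.9088) and Σ D·Y over m':
  (+0.0002+0.0054i)·(-0.0007-0.0006i)  (+0.0125+0.0419i)·(-0.0155-0.0078i)  (+0.1051+0.1714i)·(-0.1613-0.0382i)  (+0.3927+0.3738i)·(-0.7082+0.0000i)  (+0.5395+0.2952i)·(+0.1613-0.0382i)  (-0.5015-0.1231i)·(-0.0155+0.0078i)  (+0.1370-0.0026i)·(+0.0007-0.0006i)
Y_3^-1(R⁻¹ n̂) = -0.181254-0.272246i

Re=-0.1813 Im=-0.2722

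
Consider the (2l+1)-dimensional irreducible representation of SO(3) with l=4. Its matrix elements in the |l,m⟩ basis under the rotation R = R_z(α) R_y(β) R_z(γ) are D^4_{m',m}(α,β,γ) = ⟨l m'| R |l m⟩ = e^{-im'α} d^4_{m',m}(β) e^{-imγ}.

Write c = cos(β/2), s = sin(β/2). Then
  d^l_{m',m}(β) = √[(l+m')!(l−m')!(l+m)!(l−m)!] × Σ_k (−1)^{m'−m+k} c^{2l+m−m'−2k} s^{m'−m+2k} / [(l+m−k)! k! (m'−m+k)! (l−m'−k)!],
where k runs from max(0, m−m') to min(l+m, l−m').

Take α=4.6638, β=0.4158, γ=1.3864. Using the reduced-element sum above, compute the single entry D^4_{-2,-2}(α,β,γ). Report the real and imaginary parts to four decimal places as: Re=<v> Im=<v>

Re=0.3721 Im=-0.1871

First d^4_{-2,-2}(β=0.4158), then the phase factors e^{-i(-2)α} and e^{-i(-2)γ}:
With c≡cos(β/2)=0.978467 and s≡sin(β/2)=0.206406, N=[2·720·2·720]^{1/2}=1440.000000
k: max(0,(-2)−(-2))=0 … min(4+(-2),4−(-2))=2
  k=0: (−1)^0·1440.0000/(1440)·0.9785^8·0.2064^0 = +0.840171
  k=1: (−1)^1·1440.0000/(120)·0.9785^6·0.2064^2 = -0.448642
  k=2: (−1)^2·1440.0000/(96)·0.9785^4·0.2064^4 = +0.024955
d^4_{-2,-2}(0.4158) = +0.840171 -0.448642 +0.024955 = +0.416484
Attach z-rotation phases: D = e^{-i(-2)(4.6638)}·(+0.416484)·e^{-i(-2)(1.3864)} = +0.372081-0.187122i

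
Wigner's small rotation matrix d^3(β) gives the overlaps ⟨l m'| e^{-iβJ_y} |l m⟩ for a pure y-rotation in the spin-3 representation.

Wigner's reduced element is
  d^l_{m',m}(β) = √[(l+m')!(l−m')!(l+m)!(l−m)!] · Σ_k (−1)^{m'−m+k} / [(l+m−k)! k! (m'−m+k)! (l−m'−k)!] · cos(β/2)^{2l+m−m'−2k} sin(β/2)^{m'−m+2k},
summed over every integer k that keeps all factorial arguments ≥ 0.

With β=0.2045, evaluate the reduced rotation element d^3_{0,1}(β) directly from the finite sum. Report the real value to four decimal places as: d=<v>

d^3_{0,1}(β=0.2045) via Wigner's sum:
With c≡cos(β/2)=0.994777 and s≡sin(β/2)=0.102072, N=[6·6·24·2]^{1/2}=41.569219
The bounds max(0,m−m')=1 and min(l+m,l−m')=3 give 3 terms
  k=1: (−1)^0·41.5692/(12)·0.9948^5·0.1021^1 = +0.344450
  k=2: (−1)^1·41.5692/(4)·0.9948^3·0.1021^3 = -0.010879
  k=3: (−1)^2·41.5692/(12)·0.9948^1·0.1021^5 = +0.000038
d^3_{0,1}(0.2045) = +0.344450 -0.010879 +0.000038 = +0.333608

d=0.3336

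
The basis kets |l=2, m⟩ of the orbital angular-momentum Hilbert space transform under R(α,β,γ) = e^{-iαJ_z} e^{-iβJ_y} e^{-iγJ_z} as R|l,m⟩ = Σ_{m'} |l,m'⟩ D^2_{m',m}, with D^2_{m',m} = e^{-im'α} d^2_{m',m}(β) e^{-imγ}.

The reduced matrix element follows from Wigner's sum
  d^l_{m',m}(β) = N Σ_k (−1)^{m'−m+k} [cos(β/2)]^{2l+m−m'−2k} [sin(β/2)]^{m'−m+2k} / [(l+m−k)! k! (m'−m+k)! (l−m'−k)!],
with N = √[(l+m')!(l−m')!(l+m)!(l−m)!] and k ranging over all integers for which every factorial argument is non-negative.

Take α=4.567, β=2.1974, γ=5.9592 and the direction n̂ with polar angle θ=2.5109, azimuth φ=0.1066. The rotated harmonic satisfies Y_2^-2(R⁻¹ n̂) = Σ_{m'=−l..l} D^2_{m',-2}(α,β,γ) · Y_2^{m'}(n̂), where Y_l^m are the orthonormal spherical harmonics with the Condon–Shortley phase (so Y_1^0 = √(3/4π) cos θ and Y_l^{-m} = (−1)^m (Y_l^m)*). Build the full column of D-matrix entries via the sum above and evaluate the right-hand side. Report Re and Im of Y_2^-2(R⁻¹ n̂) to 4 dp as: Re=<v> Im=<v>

Need the full column D^2_{m',-2} for m'=−2..2 at α=4.567, β=2.1974, γ=5.9592.
cos(β/2)=0.454754, sin(β/2)=0.890617
d^2_{-2,-2}: single k=0 term ⇒ +0.042767;  D = -0.025267+0.034505i
d^2_{-1,-2}: single k=0 term ⇒ -0.167514;  D = +0.119390+0.117504i
d^2_{0,-2}: single k=0 term ⇒ +0.401801;  D = +0.320360-0.242515i
d^2_{1,-2}: single k=0 term ⇒ -0.642510;  D = -0.309490-0.563058i
d^2_{2,-2}: single k=0 term ⇒ +0.629164;  D = -0.589452+0.219984i
Y_2^{m'}(θ=2.5109,φ=0.1066) and Σ D·Y over m':
  (-0.0253+0.0345i)·(+0.1313-0.0284i)  (+0.1194+0.1175i)·(-0.3658+0.0391i)  (+0.3204-0.2425i)·(+0.3017+0.0000i)  (-0.3095-0.5631i)·(+0.3658+0.0391i)  (-0.5895+0.2200i)·(+0.1313+0.0284i)
Y_2^-2(R⁻¹ n̂) = -0.128767-0.312224i

Re=-0.1288 Im=-0.3122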